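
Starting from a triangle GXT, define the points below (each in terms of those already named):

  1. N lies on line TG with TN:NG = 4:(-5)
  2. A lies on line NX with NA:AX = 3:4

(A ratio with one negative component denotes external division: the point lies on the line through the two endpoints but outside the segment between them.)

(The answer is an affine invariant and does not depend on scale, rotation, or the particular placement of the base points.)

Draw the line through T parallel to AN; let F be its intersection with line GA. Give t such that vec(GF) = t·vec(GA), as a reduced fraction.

Assign G = (0, 0), X = (1, 0), T = (0, 1) — the answer is frame-independent, so this choice is without loss of generality.
1. N lies on line TG with TN:NG = 4:(-5) ⇒ N = (0, 5)
2. A lies on line NX with NA:AX = 3:4 ⇒ A = (3/7, 20/7)
through T parallel to AN: direction (-3/7, 15/7); meets GA at F = (3/35, 4/7)
F = G + t·(A−G) with t = 1/5

t = 1/5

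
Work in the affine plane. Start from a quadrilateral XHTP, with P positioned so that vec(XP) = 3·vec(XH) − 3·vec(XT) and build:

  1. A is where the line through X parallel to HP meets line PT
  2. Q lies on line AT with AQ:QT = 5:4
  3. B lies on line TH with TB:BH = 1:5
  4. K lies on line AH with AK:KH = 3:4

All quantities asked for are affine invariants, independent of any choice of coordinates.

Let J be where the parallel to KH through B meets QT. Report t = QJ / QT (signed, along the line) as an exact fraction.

Work in coordinates with X = (0, 0), H = (1, 0), T = (0, 1), P = (3, -3).
1. A is where the line through X parallel to HP meets line PT ⇒ A = (-6, 9)
2. Q lies on line AT with AQ:QT = 5:4 ⇒ Q = (-8/3, 41/9)
3. B lies on line TH with TB:BH = 1:5 ⇒ B = (1/6, 5/6)
4. K lies on line AH with AK:KH = 3:4 ⇒ K = (-3, 36/7)
through B parallel to KH: direction (4, -36/7); meets QT at J = (-1, 7/3)
J = Q + t·(T−Q) with t = 5/8

t = 5/8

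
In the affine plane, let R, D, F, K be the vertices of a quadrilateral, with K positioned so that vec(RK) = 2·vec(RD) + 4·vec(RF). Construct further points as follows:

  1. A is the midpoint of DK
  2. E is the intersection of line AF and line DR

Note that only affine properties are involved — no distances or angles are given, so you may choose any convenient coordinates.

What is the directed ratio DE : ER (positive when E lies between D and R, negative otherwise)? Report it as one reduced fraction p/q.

DE:ER = -5/3

Assign R = (0, 0), D = (1, 0), F = (0, 1), K = (2, 4) — the answer is frame-independent, so this choice is without loss of generality.
1. A is the midpoint of DK ⇒ A = (3/2, 2)
2. E is the intersection of line AF and line DR ⇒ E = (-3/2, 0)
E = D + t·(R−D) with t = 5/2, so DE:ER = t:(1−t) = 5/2:-3/2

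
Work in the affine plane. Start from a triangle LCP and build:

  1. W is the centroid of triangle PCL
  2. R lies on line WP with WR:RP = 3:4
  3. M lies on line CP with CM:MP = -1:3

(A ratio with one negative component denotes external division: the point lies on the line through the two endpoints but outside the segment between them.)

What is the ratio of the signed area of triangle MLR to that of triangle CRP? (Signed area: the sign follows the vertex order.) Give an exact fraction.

[MLR]:[CRP] = 43/8

Work in coordinates with L = (0, 0), C = (1, 0), P = (0, 1).
1. W is the centroid of triangle PCL ⇒ W = (1/3, 1/3)
2. R lies on line WP with WR:RP = 3:4 ⇒ R = (4/21, 13/21)
3. M lies on line CP with CM:MP = -1:3 ⇒ M = (3/2, -1/2)
2·[MLR] = -43/42, 2·[CRP] = -4/21
[MLR]:[CRP] = -43/42:-4/21 = 43/8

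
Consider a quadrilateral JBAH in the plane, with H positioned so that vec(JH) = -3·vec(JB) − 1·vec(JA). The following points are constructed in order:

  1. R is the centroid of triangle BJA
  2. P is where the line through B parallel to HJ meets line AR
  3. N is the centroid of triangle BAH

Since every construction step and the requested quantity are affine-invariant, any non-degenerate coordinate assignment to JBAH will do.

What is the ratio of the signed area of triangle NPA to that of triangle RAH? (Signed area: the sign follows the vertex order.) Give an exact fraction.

Assign J = (0, 0), B = (1, 0), A = (0, 1), H = (-3, -1) — the answer is frame-independent, so this choice is without loss of generality.
1. R is the centroid of triangle BJA ⇒ R = (1/3, 1/3)
2. P is where the line through B parallel to HJ meets line AR ⇒ P = (4/7, -1/7)
3. N is the centroid of triangle BAH ⇒ N = (-2/3, 0)
2·[NPA] = 4/3, 2·[RAH] = 8/3
[NPA]:[RAH] = 4/3:8/3 = 1/2

[NPA]:[RAH] = 1/2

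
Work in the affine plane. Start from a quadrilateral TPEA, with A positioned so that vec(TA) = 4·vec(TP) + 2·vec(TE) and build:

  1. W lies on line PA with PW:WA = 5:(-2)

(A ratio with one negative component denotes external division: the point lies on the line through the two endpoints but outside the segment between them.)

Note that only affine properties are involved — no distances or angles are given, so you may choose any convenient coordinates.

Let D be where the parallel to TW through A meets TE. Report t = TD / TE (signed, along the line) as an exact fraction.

t = -2/9

Assign T = (0, 0), P = (1, 0), E = (0, 1), A = (4, 2) — the answer is frame-independent, so this choice is without loss of generality.
1. W lies on line PA with PW:WA = 5:(-2) ⇒ W = (6, 10/3)
through A parallel to TW: direction (6, 10/3); meets TE at D = (0, -2/9)
D = T + t·(E−T) with t = -2/9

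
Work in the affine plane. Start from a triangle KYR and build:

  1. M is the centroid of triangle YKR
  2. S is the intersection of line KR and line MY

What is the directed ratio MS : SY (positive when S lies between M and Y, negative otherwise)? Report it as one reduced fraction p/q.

Assign K = (0, 0), Y = (1, 0), R = (0, 1) — the answer is frame-independent, so this choice is without loss of generality.
1. M is the centroid of triangle YKR ⇒ M = (1/3, 1/3)
2. S is the intersection of line KR and line MY ⇒ S = (0, 1/2)
S = M + t·(Y−M) with t = -1/2, so MS:SY = t:(1−t) = -1/2:3/2

MS:SY = -1/3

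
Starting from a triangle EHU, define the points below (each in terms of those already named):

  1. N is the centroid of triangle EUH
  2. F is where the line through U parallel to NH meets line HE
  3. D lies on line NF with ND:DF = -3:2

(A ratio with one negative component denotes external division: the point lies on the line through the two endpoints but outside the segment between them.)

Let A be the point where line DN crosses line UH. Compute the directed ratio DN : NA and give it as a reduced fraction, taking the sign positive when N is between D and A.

DN:NA = -12

Work in coordinates with E = (0, 0), H = (1, 0), U = (0, 1).
1. N is the centroid of triangle EUH ⇒ N = (1/3, 1/3)
2. F is where the line through U parallel to NH meets line HE ⇒ F = (2, 0)
3. D lies on line NF with ND:DF = -3:2 ⇒ D = (16/3, -2/3)
line DN meets UH at A = (3/4, 1/4)
N = D + t·(A−D) with t = 12/11, so DN:NA = 12/11:-1/11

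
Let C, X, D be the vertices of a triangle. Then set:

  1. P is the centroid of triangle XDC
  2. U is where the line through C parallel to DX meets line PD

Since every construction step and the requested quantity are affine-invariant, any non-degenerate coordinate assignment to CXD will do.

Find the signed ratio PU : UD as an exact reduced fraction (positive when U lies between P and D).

Work in coordinates with C = (0, 0), X = (1, 0), D = (0, 1).
1. P is the centroid of triangle XDC ⇒ P = (1/3, 1/3)
2. U is where the line through C parallel to DX meets line PD ⇒ U = (1, -1)
U = P + t·(D−P) with t = -2, so PU:UD = t:(1−t) = -2:3

PU:UD = -2/3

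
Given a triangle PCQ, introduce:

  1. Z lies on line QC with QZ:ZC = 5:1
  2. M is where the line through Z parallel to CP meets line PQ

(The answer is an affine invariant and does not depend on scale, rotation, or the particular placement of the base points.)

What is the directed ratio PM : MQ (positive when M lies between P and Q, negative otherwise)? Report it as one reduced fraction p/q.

Choose coordinates P = (0, 0), C = (1, 0), Q = (0, 1).
1. Z lies on line QC with QZ:ZC = 5:1 ⇒ Z = (5/6, 1/6)
2. M is where the line through Z parallel to CP meets line PQ ⇒ M = (0, 1/6)
M = P + t·(Q−P) with t = 1/6, so PM:MQ = t:(1−t) = 1/6:5/6

PM:MQ = 1/5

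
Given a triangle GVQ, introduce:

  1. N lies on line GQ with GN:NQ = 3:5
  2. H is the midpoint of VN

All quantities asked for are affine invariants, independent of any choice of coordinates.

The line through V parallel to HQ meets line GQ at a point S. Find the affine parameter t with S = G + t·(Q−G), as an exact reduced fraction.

Choose coordinates G = (0, 0), V = (1, 0), Q = (0, 1).
1. N lies on line GQ with GN:NQ = 3:5 ⇒ N = (0, 3/8)
2. H is the midpoint of VN ⇒ H = (1/2, 3/16)
through V parallel to HQ: direction (-1/2, 13/16); meets GQ at S = (0, 13/8)
S = G + t·(Q−G) with t = 13/8

t = 13/8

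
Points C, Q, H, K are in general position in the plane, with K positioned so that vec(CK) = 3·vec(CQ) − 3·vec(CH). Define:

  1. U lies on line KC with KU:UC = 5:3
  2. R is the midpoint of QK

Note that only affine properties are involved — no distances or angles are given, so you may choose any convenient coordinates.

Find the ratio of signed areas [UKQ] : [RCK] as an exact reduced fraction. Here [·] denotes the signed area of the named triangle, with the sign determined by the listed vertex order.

Work in coordinates with C = (0, 0), Q = (1, 0), H = (0, 1), K = (3, -3).
1. U lies on line KC with KU:UC = 5:3 ⇒ U = (9/8, -9/8)
2. R is the midpoint of QK ⇒ R = (2, -3/2)
2·[UKQ] = 15/8, 2·[RCK] = 3/2
[UKQ]:[RCK] = 15/8:3/2 = 5/4

[UKQ]:[RCK] = 5/4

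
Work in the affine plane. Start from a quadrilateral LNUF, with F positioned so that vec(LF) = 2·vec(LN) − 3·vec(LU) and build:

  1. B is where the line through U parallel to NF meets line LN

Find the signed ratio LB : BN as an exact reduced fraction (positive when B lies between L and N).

LB:BN = 1/2

Work in coordinates with L = (0, 0), N = (1, 0), U = (0, 1), F = (2, -3).
1. B is where the line through U parallel to NF meets line LN ⇒ B = (1/3, 0)
B = L + t·(N−L) with t = 1/3, so LB:BN = t:(1−t) = 1/3:2/3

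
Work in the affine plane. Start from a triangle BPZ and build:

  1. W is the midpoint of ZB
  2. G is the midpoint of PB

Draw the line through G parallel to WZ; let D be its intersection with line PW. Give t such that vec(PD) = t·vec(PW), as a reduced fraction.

Assign B = (0, 0), P = (1, 0), Z = (0, 1) — the answer is frame-independent, so this choice is without loss of generality.
1. W is the midpoint of ZB ⇒ W = (0, 1/2)
2. G is the midpoint of PB ⇒ G = (1/2, 0)
through G parallel to WZ: direction (0, 1/2); meets PW at D = (1/2, 1/4)
D = P + t·(W−P) with t = 1/2

t = 1/2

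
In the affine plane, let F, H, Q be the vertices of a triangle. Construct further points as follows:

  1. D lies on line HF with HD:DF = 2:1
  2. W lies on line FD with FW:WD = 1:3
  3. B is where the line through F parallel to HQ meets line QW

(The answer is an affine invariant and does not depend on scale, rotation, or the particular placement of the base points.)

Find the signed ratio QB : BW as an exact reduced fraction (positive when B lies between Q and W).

Choose coordinates F = (0, 0), H = (1, 0), Q = (0, 1).
1. D lies on line HF with HD:DF = 2:1 ⇒ D = (1/3, 0)
2. W lies on line FD with FW:WD = 1:3 ⇒ W = (1/12, 0)
3. B is where the line through F parallel to HQ meets line QW ⇒ B = (1/11, -1/11)
B = Q + t·(W−Q) with t = 12/11, so QB:BW = t:(1−t) = 12/11:-1/11

QB:BW = -12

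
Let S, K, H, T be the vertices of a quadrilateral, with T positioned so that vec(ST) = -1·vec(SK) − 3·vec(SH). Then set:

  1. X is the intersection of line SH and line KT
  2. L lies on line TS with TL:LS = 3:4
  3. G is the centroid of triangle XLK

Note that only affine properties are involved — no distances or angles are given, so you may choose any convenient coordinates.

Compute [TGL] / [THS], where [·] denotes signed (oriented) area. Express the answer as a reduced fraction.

[TGL]:[THS] = -9/14

Set S = (0, 0), K = (1, 0), H = (0, 1), T = (-1, -3); any affine frame gives the same invariant.
1. X is the intersection of line SH and line KT ⇒ X = (0, -3/2)
2. L lies on line TS with TL:LS = 3:4 ⇒ L = (-4/7, -12/7)
3. G is the centroid of triangle XLK ⇒ G = (1/7, -15/14)
2·[TGL] = 9/14, 2·[THS] = -1
[TGL]:[THS] = 9/14:-1 = -9/14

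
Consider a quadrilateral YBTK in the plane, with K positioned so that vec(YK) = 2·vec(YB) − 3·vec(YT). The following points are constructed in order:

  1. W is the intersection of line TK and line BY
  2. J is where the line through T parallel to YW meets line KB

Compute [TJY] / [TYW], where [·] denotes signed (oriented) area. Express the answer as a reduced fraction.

[TJY]:[TYW] = -4/3

Work in coordinates with Y = (0, 0), B = (1, 0), T = (0, 1), K = (2, -3).
1. W is the intersection of line TK and line BY ⇒ W = (1/2, 0)
2. J is where the line through T parallel to YW meets line KB ⇒ J = (2/3, 1)
2·[TJY] = -2/3, 2·[TYW] = 1/2
[TJY]:[TYW] = -2/3:1/2 = -4/3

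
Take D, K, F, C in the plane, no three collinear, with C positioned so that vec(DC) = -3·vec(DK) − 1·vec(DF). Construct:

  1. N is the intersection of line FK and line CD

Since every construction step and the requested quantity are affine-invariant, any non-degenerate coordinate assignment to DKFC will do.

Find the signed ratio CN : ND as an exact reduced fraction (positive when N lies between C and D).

Choose coordinates D = (0, 0), K = (1, 0), F = (0, 1), C = (-3, -1).
1. N is the intersection of line FK and line CD ⇒ N = (3/4, 1/4)
N = C + t·(D−C) with t = 5/4, so CN:ND = t:(1−t) = 5/4:-1/4

CN:ND = -5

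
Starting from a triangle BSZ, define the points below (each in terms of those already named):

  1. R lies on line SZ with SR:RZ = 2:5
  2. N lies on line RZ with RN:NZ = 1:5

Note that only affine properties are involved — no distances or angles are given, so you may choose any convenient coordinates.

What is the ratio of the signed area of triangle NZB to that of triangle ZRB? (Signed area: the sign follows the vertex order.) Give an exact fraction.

[NZB]:[ZRB] = -5/6

Choose coordinates B = (0, 0), S = (1, 0), Z = (0, 1).
1. R lies on line SZ with SR:RZ = 2:5 ⇒ R = (5/7, 2/7)
2. N lies on line RZ with RN:NZ = 1:5 ⇒ N = (25/42, 17/42)
2·[NZB] = 25/42, 2·[ZRB] = -5/7
[NZB]:[ZRB] = 25/42:-5/7 = -5/6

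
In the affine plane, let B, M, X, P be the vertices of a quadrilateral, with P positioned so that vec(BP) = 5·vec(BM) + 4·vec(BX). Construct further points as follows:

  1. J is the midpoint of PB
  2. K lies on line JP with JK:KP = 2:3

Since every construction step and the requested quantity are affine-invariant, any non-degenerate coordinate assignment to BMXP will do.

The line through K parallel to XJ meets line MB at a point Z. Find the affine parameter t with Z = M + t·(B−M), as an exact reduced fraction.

Set B = (0, 0), M = (1, 0), X = (0, 1), P = (5, 4); any affine frame gives the same invariant.
1. J is the midpoint of PB ⇒ J = (5/2, 2)
2. K lies on line JP with JK:KP = 2:3 ⇒ K = (7/2, 14/5)
through K parallel to XJ: direction (5/2, 1); meets MB at Z = (-7/2, 0)
Z = M + t·(B−M) with t = 9/2

t = 9/2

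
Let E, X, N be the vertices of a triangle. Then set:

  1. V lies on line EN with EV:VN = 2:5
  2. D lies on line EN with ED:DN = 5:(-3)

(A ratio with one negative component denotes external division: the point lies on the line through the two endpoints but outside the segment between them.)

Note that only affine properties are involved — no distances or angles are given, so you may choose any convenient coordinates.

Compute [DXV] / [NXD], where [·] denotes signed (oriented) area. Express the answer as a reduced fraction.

[DXV]:[NXD] = -31/21

Set E = (0, 0), X = (1, 0), N = (0, 1); any affine frame gives the same invariant.
1. V lies on line EN with EV:VN = 2:5 ⇒ V = (0, 2/7)
2. D lies on line EN with ED:DN = 5:(-3) ⇒ D = (0, 5/2)
2·[DXV] = -31/14, 2·[NXD] = 3/2
[DXV]:[NXD] = -31/14:3/2 = -31/21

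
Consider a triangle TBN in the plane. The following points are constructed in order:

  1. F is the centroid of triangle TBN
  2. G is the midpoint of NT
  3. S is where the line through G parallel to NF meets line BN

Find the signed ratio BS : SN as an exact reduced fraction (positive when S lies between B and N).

BS:SN = -3

Set T = (0, 0), B = (1, 0), N = (0, 1); any affine frame gives the same invariant.
1. F is the centroid of triangle TBN ⇒ F = (1/3, 1/3)
2. G is the midpoint of NT ⇒ G = (0, 1/2)
3. S is where the line through G parallel to NF meets line BN ⇒ S = (-1/2, 3/2)
S = B + t·(N−B) with t = 3/2, so BS:SN = t:(1−t) = 3/2:-1/2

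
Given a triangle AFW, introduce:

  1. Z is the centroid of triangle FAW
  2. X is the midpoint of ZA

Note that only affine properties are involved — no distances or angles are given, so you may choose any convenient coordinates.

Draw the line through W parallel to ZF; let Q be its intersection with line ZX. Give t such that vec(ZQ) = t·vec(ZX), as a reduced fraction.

Set A = (0, 0), F = (1, 0), W = (0, 1); any affine frame gives the same invariant.
1. Z is the centroid of triangle FAW ⇒ Z = (1/3, 1/3)
2. X is the midpoint of ZA ⇒ X = (1/6, 1/6)
through W parallel to ZF: direction (2/3, -1/3); meets ZX at Q = (2/3, 2/3)
Q = Z + t·(X−Z) with t = -2

t = -2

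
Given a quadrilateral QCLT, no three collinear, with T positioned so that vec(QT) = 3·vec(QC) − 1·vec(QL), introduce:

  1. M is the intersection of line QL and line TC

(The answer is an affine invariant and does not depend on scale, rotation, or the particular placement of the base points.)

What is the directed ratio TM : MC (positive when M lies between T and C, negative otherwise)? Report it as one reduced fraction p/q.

TM:MC = -3

Work in coordinates with Q = (0, 0), C = (1, 0), L = (0, 1), T = (3, -1).
1. M is the intersection of line QL and line TC ⇒ M = (0, 1/2)
M = T + t·(C−T) with t = 3/2, so TM:MC = t:(1−t) = 3/2:-1/2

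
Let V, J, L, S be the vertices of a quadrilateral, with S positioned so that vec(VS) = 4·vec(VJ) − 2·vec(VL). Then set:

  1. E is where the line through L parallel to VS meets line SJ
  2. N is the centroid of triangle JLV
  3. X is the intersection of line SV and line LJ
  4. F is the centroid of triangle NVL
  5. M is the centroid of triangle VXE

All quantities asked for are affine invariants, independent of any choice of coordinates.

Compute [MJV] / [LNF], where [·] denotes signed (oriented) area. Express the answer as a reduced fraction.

[MJV]:[LNF] = 3

Choose coordinates V = (0, 0), J = (1, 0), L = (0, 1), S = (4, -2).
1. E is where the line through L parallel to VS meets line SJ ⇒ E = (-2, 2)
2. N is the centroid of triangle JLV ⇒ N = (1/3, 1/3)
3. X is the intersection of line SV and line LJ ⇒ X = (2, -1)
4. F is the centroid of triangle NVL ⇒ F = (1/9, 4/9)
5. M is the centroid of triangle VXE ⇒ M = (0, 1/3)
2·[MJV] = -1/3, 2·[LNF] = -1/9
[MJV]:[LNF] = -1/3:-1/9 = 3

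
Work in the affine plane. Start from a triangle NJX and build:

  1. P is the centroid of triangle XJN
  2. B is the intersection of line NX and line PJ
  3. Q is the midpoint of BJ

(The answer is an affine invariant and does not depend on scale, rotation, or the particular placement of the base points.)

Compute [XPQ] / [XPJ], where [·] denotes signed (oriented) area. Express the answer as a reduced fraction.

Set N = (0, 0), J = (1, 0), X = (0, 1); any affine frame gives the same invariant.
1. P is the centroid of triangle XJN ⇒ P = (1/3, 1/3)
2. B is the intersection of line NX and line PJ ⇒ B = (0, 1/2)
3. Q is the midpoint of BJ ⇒ Q = (1/2, 1/4)
2·[XPQ] = 1/12, 2·[XPJ] = 1/3
[XPQ]:[XPJ] = 1/12:1/3 = 1/4

[XPQ]:[XPJ] = 1/4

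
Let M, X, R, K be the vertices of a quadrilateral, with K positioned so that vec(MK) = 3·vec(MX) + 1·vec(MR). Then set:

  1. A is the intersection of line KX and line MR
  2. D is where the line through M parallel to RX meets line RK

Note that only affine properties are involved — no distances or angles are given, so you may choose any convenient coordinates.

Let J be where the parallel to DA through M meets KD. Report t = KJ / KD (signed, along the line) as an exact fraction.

t = 11/12

Assign M = (0, 0), X = (1, 0), R = (0, 1), K = (3, 1) — the answer is frame-independent, so this choice is without loss of generality.
1. A is the intersection of line KX and line MR ⇒ A = (0, -1/2)
2. D is where the line through M parallel to RX meets line RK ⇒ D = (-1, 1)
through M parallel to DA: direction (1, -3/2); meets KD at J = (-2/3, 1)
J = K + t·(D−K) with t = 11/12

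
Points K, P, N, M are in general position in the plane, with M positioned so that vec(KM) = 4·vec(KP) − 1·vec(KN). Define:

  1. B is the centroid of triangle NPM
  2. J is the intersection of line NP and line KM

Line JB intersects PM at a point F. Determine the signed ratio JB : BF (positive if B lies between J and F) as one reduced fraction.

Set K = (0, 0), P = (1, 0), N = (0, 1), M = (4, -1); any affine frame gives the same invariant.
1. B is the centroid of triangle NPM ⇒ B = (5/3, 0)
2. J is the intersection of line NP and line KM ⇒ J = (4/3, -1/3)
line JB meets PM at F = (3/2, -1/6)
B = J + t·(F−J) with t = 2, so JB:BF = 2:-1

JB:BF = -2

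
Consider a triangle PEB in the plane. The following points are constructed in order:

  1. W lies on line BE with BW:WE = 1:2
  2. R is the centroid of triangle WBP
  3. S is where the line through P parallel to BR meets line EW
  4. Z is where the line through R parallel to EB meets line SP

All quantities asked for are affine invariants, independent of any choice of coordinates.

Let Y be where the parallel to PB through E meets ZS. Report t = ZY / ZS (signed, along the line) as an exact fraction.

Set P = (0, 0), E = (1, 0), B = (0, 1); any affine frame gives the same invariant.
1. W lies on line BE with BW:WE = 1:2 ⇒ W = (1/3, 2/3)
2. R is the centroid of triangle WBP ⇒ R = (1/9, 5/9)
3. S is where the line through P parallel to BR meets line EW ⇒ S = (-1/3, 4/3)
4. Z is where the line through R parallel to EB meets line SP ⇒ Z = (-2/9, 8/9)
through E parallel to PB: direction (0, 1); meets ZS at Y = (1, -4)
Y = Z + t·(S−Z) with t = -11

t = -11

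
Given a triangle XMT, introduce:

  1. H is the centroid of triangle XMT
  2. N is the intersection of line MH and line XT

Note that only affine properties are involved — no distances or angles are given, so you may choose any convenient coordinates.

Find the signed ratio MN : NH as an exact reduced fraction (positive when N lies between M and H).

Work in coordinates with X = (0, 0), M = (1, 0), T = (0, 1).
1. H is the centroid of triangle XMT ⇒ H = (1/3, 1/3)
2. N is the intersection of line MH and line XT ⇒ N = (0, 1/2)
N = M + t·(H−M) with t = 3/2, so MN:NH = t:(1−t) = 3/2:-1/2

MN:NH = -3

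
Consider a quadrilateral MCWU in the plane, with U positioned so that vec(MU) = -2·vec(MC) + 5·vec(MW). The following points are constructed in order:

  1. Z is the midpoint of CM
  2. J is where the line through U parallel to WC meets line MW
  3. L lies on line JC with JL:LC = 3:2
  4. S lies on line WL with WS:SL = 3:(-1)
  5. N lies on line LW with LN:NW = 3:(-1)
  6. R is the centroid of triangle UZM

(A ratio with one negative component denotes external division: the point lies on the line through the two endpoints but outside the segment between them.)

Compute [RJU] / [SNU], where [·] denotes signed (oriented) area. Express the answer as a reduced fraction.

Assign M = (0, 0), C = (1, 0), W = (0, 1), U = (-2, 5) — the answer is frame-independent, so this choice is without loss of generality.
1. Z is the midpoint of CM ⇒ Z = (1/2, 0)
2. J is where the line through U parallel to WC meets line MW ⇒ J = (0, 3)
3. L lies on line JC with JL:LC = 3:2 ⇒ L = (3/5, 6/5)
4. S lies on line WL with WS:SL = 3:(-1) ⇒ S = (9/10, 13/10)
5. N lies on line LW with LN:NW = 3:(-1) ⇒ N = (-3/10, 9/10)
6. R is the centroid of triangle UZM ⇒ R = (-1/2, 5/3)
2·[RJU] = 11/3, 2·[SNU] = -28/5
[RJU]:[SNU] = 11/3:-28/5 = -55/84

[RJU]:[SNU] = -55/84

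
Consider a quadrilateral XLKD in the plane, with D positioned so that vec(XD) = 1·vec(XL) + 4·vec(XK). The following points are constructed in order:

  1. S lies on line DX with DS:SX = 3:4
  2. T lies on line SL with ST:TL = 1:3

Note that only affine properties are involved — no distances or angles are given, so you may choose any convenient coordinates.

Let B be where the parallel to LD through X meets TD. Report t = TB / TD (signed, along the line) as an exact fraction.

Choose coordinates X = (0, 0), L = (1, 0), K = (0, 1), D = (1, 4).
1. S lies on line DX with DS:SX = 3:4 ⇒ S = (4/7, 16/7)
2. T lies on line SL with ST:TL = 1:3 ⇒ T = (19/28, 12/7)
through X parallel to LD: direction (0, 4); meets TD at B = (0, -28/9)
B = T + t·(D−T) with t = -19/9

t = -19/9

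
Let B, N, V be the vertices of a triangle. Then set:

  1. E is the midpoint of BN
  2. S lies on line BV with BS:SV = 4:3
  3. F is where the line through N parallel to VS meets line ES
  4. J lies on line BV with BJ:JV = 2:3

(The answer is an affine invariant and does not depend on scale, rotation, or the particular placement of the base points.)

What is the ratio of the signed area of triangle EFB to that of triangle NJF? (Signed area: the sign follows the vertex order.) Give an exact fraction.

[EFB]:[NJF] = -1/2

Choose coordinates B = (0, 0), N = (1, 0), V = (0, 1).
1. E is the midpoint of BN ⇒ E = (1/2, 0)
2. S lies on line BV with BS:SV = 4:3 ⇒ S = (0, 4/7)
3. F is where the line through N parallel to VS meets line ES ⇒ F = (1, -4/7)
4. J lies on line BV with BJ:JV = 2:3 ⇒ J = (0, 2/5)
2·[EFB] = -2/7, 2·[NJF] = 4/7
[EFB]:[NJF] = -2/7:4/7 = -1/2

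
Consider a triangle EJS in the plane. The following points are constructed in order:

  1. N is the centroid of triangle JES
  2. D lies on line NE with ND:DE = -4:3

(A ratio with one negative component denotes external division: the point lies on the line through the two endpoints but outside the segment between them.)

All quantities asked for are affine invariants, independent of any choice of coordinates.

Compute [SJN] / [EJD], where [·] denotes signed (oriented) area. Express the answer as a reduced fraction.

Choose coordinates E = (0, 0), J = (1, 0), S = (0, 1).
1. N is the centroid of triangle JES ⇒ N = (1/3, 1/3)
2. D lies on line NE with ND:DE = -4:3 ⇒ D = (-1, -1)
2·[SJN] = -1/3, 2·[EJD] = -1
[SJN]:[EJD] = -1/3:-1 = 1/3

[SJN]:[EJD] = 1/3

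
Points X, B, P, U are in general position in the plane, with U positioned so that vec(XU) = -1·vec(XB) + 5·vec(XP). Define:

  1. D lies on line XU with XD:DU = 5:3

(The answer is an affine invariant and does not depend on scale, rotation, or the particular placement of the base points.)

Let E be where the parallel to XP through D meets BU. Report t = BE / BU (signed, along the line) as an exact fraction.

t = 13/16

Work in coordinates with X = (0, 0), B = (1, 0), P = (0, 1), U = (-1, 5).
1. D lies on line XU with XD:DU = 5:3 ⇒ D = (-5/8, 25/8)
through D parallel to XP: direction (0, 1); meets BU at E = (-5/8, 65/16)
E = B + t·(U−B) with t = 13/16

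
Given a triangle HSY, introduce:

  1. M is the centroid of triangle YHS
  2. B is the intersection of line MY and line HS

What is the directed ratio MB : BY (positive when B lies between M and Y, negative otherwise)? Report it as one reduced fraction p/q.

MB:BY = -1/3

Assign H = (0, 0), S = (1, 0), Y = (0, 1) — the answer is frame-independent, so this choice is without loss of generality.
1. M is the centroid of triangle YHS ⇒ M = (1/3, 1/3)
2. B is the intersection of line MY and line HS ⇒ B = (1/2, 0)
B = M + t·(Y−M) with t = -1/2, so MB:BY = t:(1−t) = -1/2:3/2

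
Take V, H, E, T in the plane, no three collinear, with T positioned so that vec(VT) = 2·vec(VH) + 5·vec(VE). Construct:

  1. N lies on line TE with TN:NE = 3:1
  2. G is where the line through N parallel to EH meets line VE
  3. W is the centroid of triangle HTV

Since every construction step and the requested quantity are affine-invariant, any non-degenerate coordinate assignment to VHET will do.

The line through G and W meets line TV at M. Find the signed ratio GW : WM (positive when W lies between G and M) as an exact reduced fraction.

GW:WM = -4

Choose coordinates V = (0, 0), H = (1, 0), E = (0, 1), T = (2, 5).
1. N lies on line TE with TN:NE = 3:1 ⇒ N = (1/2, 2)
2. G is where the line through N parallel to EH meets line VE ⇒ G = (0, 5/2)
3. W is the centroid of triangle HTV ⇒ W = (1, 5/3)
line GW meets TV at M = (3/4, 15/8)
W = G + t·(M−G) with t = 4/3, so GW:WM = 4/3:-1/3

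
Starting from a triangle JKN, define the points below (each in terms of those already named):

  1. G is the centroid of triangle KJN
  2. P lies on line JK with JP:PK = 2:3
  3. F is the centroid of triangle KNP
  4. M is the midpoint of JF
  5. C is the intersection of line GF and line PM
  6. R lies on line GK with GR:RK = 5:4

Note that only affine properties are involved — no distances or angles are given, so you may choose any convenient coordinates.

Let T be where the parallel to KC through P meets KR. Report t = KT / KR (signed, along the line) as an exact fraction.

Set J = (0, 0), K = (1, 0), N = (0, 1); any affine frame gives the same invariant.
1. G is the centroid of triangle KJN ⇒ G = (1/3, 1/3)
2. P lies on line JK with JP:PK = 2:3 ⇒ P = (2/5, 0)
3. F is the centroid of triangle KNP ⇒ F = (7/15, 1/3)
4. M is the midpoint of JF ⇒ M = (7/30, 1/6)
5. C is the intersection of line GF and line PM ⇒ C = (1/15, 1/3)
6. R lies on line GK with GR:RK = 5:4 ⇒ R = (19/27, 4/27)
through P parallel to KC: direction (-14/15, 1/3); meets KR at T = (5/2, -3/4)
T = K + t·(R−K) with t = -81/16

t = -81/16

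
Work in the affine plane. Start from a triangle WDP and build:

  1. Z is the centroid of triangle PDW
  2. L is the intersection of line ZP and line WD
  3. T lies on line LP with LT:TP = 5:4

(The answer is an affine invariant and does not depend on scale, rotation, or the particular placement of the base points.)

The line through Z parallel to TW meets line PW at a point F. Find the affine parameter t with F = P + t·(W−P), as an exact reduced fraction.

t = 3/2

Assign W = (0, 0), D = (1, 0), P = (0, 1) — the answer is frame-independent, so this choice is without loss of generality.
1. Z is the centroid of triangle PDW ⇒ Z = (1/3, 1/3)
2. L is the intersection of line ZP and line WD ⇒ L = (1/2, 0)
3. T lies on line LP with LT:TP = 5:4 ⇒ T = (2/9, 5/9)
through Z parallel to TW: direction (-2/9, -5/9); meets PW at F = (0, -1/2)
F = P + t·(W−P) with t = 3/2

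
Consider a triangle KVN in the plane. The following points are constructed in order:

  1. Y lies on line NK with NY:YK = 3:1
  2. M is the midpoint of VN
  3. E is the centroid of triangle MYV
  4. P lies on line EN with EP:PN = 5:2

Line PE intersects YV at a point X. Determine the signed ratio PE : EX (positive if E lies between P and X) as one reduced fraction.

Choose coordinates K = (0, 0), V = (1, 0), N = (0, 1).
1. Y lies on line NK with NY:YK = 3:1 ⇒ Y = (0, 1/4)
2. M is the midpoint of VN ⇒ M = (1/2, 1/2)
3. E is the centroid of triangle MYV ⇒ E = (1/2, 1/4)
4. P lies on line EN with EP:PN = 5:2 ⇒ P = (1/7, 11/14)
line PE meets YV at X = (3/5, 1/10)
E = P + t·(X−P) with t = 25/32, so PE:EX = 25/32:7/32

PE:EX = 25/7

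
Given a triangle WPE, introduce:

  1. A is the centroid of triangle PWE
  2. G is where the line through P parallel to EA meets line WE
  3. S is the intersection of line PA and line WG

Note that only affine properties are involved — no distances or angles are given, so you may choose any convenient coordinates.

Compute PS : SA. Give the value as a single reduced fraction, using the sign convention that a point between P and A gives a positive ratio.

PS:SA = -3

Choose coordinates W = (0, 0), P = (1, 0), E = (0, 1).
1. A is the centroid of triangle PWE ⇒ A = (1/3, 1/3)
2. G is where the line through P parallel to EA meets line WE ⇒ G = (0, 2)
3. S is the intersection of line PA and line WG ⇒ S = (0, 1/2)
S = P + t·(A−P) with t = 3/2, so PS:SA = t:(1−t) = 3/2:-1/2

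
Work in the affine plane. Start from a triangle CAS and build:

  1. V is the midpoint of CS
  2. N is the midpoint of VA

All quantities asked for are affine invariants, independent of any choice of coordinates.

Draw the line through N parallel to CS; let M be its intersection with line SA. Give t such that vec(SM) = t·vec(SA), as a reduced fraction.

Work in coordinates with C = (0, 0), A = (1, 0), S = (0, 1).
1. V is the midpoint of CS ⇒ V = (0, 1/2)
2. N is the midpoint of VA ⇒ N = (1/2, 1/4)
through N parallel to CS: direction (0, 1); meets SA at M = (1/2, 1/2)
M = S + t·(A−S) with t = 1/2

t = 1/2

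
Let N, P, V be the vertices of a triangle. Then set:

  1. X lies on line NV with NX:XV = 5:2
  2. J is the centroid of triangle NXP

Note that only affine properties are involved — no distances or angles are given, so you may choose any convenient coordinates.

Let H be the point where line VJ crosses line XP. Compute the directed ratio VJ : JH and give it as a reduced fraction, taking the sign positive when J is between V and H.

Work in coordinates with N = (0, 0), P = (1, 0), V = (0, 1).
1. X lies on line NV with NX:XV = 5:2 ⇒ X = (0, 5/7)
2. J is the centroid of triangle NXP ⇒ J = (1/3, 5/21)
line VJ meets XP at H = (2/11, 45/77)
J = V + t·(H−V) with t = 11/6, so VJ:JH = 11/6:-5/6

VJ:JH = -11/5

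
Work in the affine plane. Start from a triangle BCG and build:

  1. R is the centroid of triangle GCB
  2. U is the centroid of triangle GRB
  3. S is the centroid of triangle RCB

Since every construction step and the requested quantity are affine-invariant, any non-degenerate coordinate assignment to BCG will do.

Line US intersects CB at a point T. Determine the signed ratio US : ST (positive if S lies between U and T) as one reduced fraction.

Choose coordinates B = (0, 0), C = (1, 0), G = (0, 1).
1. R is the centroid of triangle GCB ⇒ R = (1/3, 1/3)
2. U is the centroid of triangle GRB ⇒ U = (1/9, 4/9)
3. S is the centroid of triangle RCB ⇒ S = (4/9, 1/9)
line US meets CB at T = (5/9, 0)
S = U + t·(T−U) with t = 3/4, so US:ST = 3/4:1/4

US:ST = 3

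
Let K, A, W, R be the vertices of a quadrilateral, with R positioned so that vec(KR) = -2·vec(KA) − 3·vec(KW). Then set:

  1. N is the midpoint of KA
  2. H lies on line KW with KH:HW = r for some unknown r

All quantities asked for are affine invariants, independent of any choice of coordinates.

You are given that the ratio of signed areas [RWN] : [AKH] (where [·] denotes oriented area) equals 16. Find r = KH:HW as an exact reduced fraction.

r = 1/3

Assign K = (0, 0), A = (1, 0), W = (0, 1), R = (-2, -3) — the answer is frame-independent, so this choice is without loss of generality.
1. N is the midpoint of KA ⇒ N = (1/2, 0)
2. With KH:HW = r, write λ = r/(r+1) so H = K + λ·(W−K); H is affine-linear in λ
Every point depending on H is an affine combination of H and λ-independent points, so each such coordinate is linear in λ; the λ² term in each signed area is a multiple of (W−K)×(W−K) = 0, so 2·[RWN] and 2·[AKH] are each linear in λ. Evaluating at λ=0 and λ=1:
  2·[RWN] = -4,   2·[AKH] = −λ
So [RWN]:[AKH] = (-4) / (−λ). Setting this equal to 16:
  -4 = 16·(−λ)  ⇒  λ = 1/4
Then r = λ/(1−λ) = (1/4)/(3/4) = 1/3. Check: with r = 1/3, H = (0, 1/4) and [RWN]:[AKH] = 16 as required.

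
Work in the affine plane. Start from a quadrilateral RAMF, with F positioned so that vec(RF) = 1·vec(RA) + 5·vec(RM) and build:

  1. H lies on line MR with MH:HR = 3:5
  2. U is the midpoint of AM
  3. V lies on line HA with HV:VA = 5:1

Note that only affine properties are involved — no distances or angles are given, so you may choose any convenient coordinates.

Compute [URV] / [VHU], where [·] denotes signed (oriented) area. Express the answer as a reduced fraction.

Set R = (0, 0), A = (1, 0), M = (0, 1), F = (1, 5); any affine frame gives the same invariant.
1. H lies on line MR with MH:HR = 3:5 ⇒ H = (0, 5/8)
2. U is the midpoint of AM ⇒ U = (1/2, 1/2)
3. V lies on line HA with HV:VA = 5:1 ⇒ V = (5/6, 5/48)
2·[URV] = 35/96, 2·[VHU] = -5/32
[URV]:[VHU] = 35/96:-5/32 = -7/3

[URV]:[VHU] = -7/3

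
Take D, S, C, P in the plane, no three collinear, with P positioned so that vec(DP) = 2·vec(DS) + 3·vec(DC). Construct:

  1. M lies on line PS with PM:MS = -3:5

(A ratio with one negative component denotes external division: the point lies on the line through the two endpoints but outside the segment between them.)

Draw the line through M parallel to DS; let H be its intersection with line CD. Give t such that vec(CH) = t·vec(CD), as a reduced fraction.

Assign D = (0, 0), S = (1, 0), C = (0, 1), P = (2, 3) — the answer is frame-independent, so this choice is without loss of generality.
1. M lies on line PS with PM:MS = -3:5 ⇒ M = (7/2, 15/2)
through M parallel to DS: direction (1, 0); meets CD at H = (0, 15/2)
H = C + t·(D−C) with t = -13/2

t = -13/2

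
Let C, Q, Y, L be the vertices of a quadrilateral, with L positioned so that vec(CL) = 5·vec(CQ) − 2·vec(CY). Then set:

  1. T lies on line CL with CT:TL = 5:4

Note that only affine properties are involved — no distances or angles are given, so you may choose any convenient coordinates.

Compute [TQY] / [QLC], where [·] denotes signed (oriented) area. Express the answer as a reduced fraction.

[TQY]:[QLC] = 1/3

Set C = (0, 0), Q = (1, 0), Y = (0, 1), L = (5, -2); any affine frame gives the same invariant.
1. T lies on line CL with CT:TL = 5:4 ⇒ T = (25/9, -10/9)
2·[TQY] = -2/3, 2·[QLC] = -2
[TQY]:[QLC] = -2/3:-2 = 1/3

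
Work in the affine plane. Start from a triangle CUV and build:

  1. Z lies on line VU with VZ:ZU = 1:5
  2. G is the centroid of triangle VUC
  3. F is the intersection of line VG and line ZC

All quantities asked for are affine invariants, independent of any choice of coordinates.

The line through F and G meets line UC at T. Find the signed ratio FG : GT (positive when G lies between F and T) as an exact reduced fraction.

Set C = (0, 0), U = (1, 0), V = (0, 1); any affine frame gives the same invariant.
1. Z lies on line VU with VZ:ZU = 1:5 ⇒ Z = (1/6, 5/6)
2. G is the centroid of triangle VUC ⇒ G = (1/3, 1/3)
3. F is the intersection of line VG and line ZC ⇒ F = (1/7, 5/7)
line FG meets UC at T = (1/2, 0)
G = F + t·(T−F) with t = 8/15, so FG:GT = 8/15:7/15

FG:GT = 8/7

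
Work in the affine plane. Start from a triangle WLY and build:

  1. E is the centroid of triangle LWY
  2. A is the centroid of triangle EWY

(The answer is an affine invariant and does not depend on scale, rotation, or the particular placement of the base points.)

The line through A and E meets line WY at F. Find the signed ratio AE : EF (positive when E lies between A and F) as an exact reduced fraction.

Choose coordinates W = (0, 0), L = (1, 0), Y = (0, 1).
1. E is the centroid of triangle LWY ⇒ E = (1/3, 1/3)
2. A is the centroid of triangle EWY ⇒ A = (1/9, 4/9)
line AE meets WY at F = (0, 1/2)
E = A + t·(F−A) with t = -2, so AE:EF = -2:3

AE:EF = -2/3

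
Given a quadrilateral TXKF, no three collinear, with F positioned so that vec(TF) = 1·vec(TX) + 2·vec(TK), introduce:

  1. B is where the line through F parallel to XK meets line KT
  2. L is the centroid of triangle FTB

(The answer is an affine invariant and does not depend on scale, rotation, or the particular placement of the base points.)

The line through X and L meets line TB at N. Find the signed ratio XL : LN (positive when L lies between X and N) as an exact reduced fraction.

XL:LN = 2

Assign T = (0, 0), X = (1, 0), K = (0, 1), F = (1, 2) — the answer is frame-independent, so this choice is without loss of generality.
1. B is where the line through F parallel to XK meets line KT ⇒ B = (0, 3)
2. L is the centroid of triangle FTB ⇒ L = (1/3, 5/3)
line XL meets TB at N = (0, 5/2)
L = X + t·(N−X) with t = 2/3, so XL:LN = 2/3:1/3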